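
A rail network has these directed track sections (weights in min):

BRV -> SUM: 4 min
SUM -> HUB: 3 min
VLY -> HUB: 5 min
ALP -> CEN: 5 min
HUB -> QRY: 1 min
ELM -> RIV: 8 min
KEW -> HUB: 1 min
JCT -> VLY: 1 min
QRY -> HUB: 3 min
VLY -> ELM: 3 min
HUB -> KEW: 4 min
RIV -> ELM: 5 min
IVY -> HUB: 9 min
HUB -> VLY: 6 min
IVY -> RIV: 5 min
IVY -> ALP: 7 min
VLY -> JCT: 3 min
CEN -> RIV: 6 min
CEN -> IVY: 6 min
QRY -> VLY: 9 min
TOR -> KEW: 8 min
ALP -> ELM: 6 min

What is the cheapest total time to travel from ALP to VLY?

Compare a few routes:
ALP → CEN → IVY → HUB → VLY: 5+6+9+6 = 26
ALP → CEN → IVY → HUB → QRY → VLY: 5+6+9+1+9 = 30
The minimum is 26 min via ALP → CEN → IVY → HUB → VLY.

26 min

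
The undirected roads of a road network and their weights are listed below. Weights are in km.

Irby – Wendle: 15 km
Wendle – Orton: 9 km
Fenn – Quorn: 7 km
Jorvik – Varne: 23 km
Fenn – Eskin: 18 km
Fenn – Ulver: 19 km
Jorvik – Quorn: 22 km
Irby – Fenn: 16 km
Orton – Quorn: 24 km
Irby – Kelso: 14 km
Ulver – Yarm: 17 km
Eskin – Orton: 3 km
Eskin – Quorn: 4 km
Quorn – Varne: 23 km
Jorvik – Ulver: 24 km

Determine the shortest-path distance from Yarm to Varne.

64 km

Running Dijkstra from Yarm:
Yarm: 0
Ulver: 17  (via Yarm)
Fenn: 36  (via Ulver)
Jorvik: 41  (via Ulver)
Quorn: 43  (via Fenn)
Eskin: 47  (via Quorn)
Orton: 50  (via Eskin)
Irby: 52  (via Fenn)
Wendle: 59  (via Orton)
Varne: 64  (via Jorvik)
Shortest route: Yarm–Ulver–Jorvik–Varne = 64 km.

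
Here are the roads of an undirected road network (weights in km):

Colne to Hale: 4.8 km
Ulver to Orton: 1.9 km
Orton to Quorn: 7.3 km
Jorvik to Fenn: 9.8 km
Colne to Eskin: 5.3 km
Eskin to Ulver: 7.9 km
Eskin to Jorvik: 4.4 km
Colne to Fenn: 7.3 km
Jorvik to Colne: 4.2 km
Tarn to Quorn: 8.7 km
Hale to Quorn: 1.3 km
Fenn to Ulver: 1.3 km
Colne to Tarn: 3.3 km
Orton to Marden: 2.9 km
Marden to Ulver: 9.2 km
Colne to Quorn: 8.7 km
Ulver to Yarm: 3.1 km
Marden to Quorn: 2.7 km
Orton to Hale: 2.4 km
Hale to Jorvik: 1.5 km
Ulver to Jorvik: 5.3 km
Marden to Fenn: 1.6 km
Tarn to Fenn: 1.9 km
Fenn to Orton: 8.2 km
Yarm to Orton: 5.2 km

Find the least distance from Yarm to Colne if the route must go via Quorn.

Shortest Yarm→Quorn: Yarm → Ulver → Fenn → Marden → Quorn = 8.7
Best Quorn to Colne: Quorn → Hale → Colne costing 6.1
Total via Quorn: 8.7 + 6.1 = 14.8 km.

14.8 km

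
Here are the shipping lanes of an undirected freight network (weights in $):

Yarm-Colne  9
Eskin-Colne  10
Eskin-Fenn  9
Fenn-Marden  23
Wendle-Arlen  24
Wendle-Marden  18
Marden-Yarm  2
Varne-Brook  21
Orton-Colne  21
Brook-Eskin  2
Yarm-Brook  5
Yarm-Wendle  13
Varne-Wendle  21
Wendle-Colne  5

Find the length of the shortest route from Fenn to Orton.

Compare a few routes:
Fenn → Eskin → Brook → Yarm → Wendle → Colne → Orton: 9+2+5+13+5+21 = 55
Fenn → Eskin → Colne → Orton: 9+10+21 = 40
Fenn → Marden → Yarm → Colne → Orton: 23+2+9+21 = 55
Fenn → Eskin → Brook → Yarm → Colne → Orton: 9+2+5+9+21 = 46
Cheapest is Fenn → Eskin → Colne → Orton at $40.

$40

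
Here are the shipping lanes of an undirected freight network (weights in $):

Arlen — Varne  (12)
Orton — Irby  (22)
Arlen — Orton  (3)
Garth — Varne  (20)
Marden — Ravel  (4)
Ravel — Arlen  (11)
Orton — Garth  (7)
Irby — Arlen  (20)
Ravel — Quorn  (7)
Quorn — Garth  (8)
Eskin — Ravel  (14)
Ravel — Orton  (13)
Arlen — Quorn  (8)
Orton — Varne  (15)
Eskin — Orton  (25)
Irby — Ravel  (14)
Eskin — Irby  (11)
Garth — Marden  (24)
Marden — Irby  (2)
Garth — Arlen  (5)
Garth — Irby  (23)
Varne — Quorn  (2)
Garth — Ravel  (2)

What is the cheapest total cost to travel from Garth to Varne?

Settle nodes by increasing distance from Garth:
Garth: 0
Ravel: 2  (via Garth)
Arlen: 5  (via Garth)
Marden: 6  (via Ravel)
Orton: 7  (via Garth)
Quorn: 8  (via Garth)
Irby: 8  (via Marden)
Varne: 10  (via Quorn)
Shortest route: Garth → Quorn → Varne = $10.

$10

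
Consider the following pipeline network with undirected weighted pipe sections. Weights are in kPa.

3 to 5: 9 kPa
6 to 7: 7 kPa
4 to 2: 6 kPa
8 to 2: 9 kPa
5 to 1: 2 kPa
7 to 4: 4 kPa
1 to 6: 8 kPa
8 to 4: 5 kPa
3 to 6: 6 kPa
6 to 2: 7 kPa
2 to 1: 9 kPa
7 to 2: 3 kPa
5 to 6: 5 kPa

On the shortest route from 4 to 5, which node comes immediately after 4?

7

Enumerating some paths:
4 - 7 - 6 - 5: 4+7+5 = 16
4 - 2 - 1 - 5: 6+9+2 = 17
Cheapest is 4 - 7 - 6 - 5 at 16 kPa.
So from 4 the first move is to 7.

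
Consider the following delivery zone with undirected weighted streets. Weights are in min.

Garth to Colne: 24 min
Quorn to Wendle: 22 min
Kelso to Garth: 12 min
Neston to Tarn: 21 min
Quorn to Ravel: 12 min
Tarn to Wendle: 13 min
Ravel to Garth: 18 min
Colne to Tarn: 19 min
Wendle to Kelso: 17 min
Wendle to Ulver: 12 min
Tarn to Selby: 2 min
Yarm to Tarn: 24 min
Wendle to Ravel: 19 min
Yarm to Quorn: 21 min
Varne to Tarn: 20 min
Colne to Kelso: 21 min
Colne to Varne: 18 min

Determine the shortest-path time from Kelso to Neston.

Enumerating some paths:
Kelso - Garth - Colne - Tarn - Neston: 12+24+19+21 = 76
Kelso - Wendle - Tarn - Neston: 17+13+21 = 51
Kelso - Colne - Tarn - Neston: 21+19+21 = 61
Kelso - Colne - Varne - Tarn - Neston: 21+18+20+21 = 80
Cheapest is Kelso - Wendle - Tarn - Neston at 51 min.

51 min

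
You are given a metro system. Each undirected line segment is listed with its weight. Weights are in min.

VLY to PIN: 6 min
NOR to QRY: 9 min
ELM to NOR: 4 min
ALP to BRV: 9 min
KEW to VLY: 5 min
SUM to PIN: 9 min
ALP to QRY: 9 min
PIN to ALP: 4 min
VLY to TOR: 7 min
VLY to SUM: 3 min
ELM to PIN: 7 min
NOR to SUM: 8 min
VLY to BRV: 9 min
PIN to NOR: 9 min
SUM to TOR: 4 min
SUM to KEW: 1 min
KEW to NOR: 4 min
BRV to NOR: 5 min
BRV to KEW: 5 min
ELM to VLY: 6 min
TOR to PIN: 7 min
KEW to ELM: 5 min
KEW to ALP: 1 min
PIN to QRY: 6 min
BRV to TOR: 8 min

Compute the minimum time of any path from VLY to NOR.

Running Dijkstra from VLY:
VLY: 0
SUM: 3  (via VLY)
KEW: 4  (via SUM)
ALP: 5  (via KEW)
ELM: 6  (via VLY)
PIN: 6  (via VLY)
TOR: 7  (via VLY)
NOR: 8  (via KEW)
Shortest route: VLY → SUM → KEW → NOR = 8 min.

8 min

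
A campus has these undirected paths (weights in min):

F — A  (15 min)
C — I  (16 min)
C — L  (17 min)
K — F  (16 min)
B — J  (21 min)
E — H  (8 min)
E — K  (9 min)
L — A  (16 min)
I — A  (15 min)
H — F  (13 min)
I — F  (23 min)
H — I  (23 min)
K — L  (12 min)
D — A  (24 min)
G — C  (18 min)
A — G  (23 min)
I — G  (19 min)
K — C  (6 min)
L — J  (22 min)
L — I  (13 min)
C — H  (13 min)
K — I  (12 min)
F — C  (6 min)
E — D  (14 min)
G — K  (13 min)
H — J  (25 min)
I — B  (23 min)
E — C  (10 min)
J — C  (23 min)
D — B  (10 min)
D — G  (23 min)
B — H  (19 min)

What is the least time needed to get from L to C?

17 min

Candidate routes:
L–C: 17 = 17
L–K–C: 12+6 = 18
Cheapest is L–C at 17 min.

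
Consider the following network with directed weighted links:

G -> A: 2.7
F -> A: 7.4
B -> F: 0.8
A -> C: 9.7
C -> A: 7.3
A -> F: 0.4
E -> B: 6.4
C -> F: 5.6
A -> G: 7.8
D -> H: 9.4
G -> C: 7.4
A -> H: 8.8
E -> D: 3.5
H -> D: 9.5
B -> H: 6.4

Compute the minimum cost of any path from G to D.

21

Candidate routes:
G → A → H → D: 2.7+8.8+9.5 = 21
G → C → A → H → D: 7.4+7.3+8.8+9.5 = 33
Cheapest is G → A → H → D at 21.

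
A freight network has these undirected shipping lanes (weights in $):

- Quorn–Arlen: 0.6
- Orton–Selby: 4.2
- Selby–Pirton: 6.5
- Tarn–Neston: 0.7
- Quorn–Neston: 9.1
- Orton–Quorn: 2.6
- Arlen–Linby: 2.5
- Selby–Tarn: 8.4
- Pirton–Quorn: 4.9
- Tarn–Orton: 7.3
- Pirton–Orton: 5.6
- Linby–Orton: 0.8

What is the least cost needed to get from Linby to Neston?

$8.8

Enumerating some paths:
Linby–Orton–Tarn–Neston: 0.8+7.3+0.7 = 8.8
Linby–Arlen–Quorn–Neston: 2.5+0.6+9.1 = 12.2
Linby–Arlen–Quorn–Orton–Tarn–Neston: 2.5+0.6+2.6+7.3+0.7 = 13.7
Linby–Orton–Quorn–Neston: 0.8+2.6+9.1 = 12.5
Cheapest is Linby–Orton–Tarn–Neston at $8.8.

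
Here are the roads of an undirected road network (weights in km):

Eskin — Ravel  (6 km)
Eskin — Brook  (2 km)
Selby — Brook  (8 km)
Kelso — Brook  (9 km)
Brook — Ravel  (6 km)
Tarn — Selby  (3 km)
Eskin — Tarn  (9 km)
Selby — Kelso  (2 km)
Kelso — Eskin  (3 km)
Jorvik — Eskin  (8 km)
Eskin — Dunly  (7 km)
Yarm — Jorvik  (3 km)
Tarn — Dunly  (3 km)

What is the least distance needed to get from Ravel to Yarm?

17 km

Shortest distances from Ravel:
Ravel: 0
Eskin: 6  (via Ravel)
Brook: 6  (via Ravel)
Kelso: 9  (via Eskin)
Selby: 11  (via Kelso)
Dunly: 13  (via Eskin)
Tarn: 14  (via Selby)
Jorvik: 14  (via Eskin)
Yarm: 17  (via Jorvik)
Shortest route: Ravel → Eskin → Jorvik → Yarm = 17 km.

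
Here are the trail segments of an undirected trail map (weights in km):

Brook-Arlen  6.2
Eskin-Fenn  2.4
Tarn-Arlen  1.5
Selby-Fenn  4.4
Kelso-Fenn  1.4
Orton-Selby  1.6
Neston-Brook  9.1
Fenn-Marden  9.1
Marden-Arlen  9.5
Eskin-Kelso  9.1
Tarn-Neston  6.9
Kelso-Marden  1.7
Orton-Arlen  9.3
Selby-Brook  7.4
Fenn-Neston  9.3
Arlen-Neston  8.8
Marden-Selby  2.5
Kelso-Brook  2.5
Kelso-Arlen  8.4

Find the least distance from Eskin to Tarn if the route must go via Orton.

19.2 km

Best Eskin to Orton: Eskin–Fenn–Selby–Orton costing 8.4
Shortest Orton→Tarn: Orton–Arlen–Tarn = 10.8
Total via Orton: 8.4 + 10.8 = 19.2 km.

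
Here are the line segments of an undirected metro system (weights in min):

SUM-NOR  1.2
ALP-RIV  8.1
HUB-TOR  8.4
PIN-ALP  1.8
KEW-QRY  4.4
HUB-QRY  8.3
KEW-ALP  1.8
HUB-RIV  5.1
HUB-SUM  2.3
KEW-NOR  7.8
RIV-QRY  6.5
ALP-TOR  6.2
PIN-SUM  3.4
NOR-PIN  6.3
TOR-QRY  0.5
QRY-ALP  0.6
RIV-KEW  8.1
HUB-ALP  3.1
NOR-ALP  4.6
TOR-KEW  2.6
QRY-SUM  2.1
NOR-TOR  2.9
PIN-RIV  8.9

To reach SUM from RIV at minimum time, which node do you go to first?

HUB

Candidate routes:
RIV - QRY - SUM: 6.5+2.1 = 8.6
RIV - HUB - SUM: 5.1+2.3 = 7.4
Cheapest is RIV - HUB - SUM at 7.4 min.
So from RIV the first move is to HUB.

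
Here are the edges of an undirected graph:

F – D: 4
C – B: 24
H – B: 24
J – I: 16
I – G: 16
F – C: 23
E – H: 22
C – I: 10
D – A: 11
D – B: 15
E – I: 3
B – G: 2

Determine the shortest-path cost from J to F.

Running Dijkstra from J:
J: 0
I: 16  (via J)
E: 19  (via I)
C: 26  (via I)
G: 32  (via I)
B: 34  (via G)
H: 41  (via E)
D: 49  (via B)
F: 49  (via C)
Shortest route: J–I–C–F = 49.

49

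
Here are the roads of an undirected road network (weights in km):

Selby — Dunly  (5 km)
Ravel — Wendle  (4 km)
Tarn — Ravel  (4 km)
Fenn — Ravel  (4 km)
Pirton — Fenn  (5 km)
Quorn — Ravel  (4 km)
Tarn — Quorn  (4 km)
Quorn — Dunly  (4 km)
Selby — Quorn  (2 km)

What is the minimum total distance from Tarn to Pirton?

13 km

Running Dijkstra from Tarn:
Tarn: 0
Quorn: 4  (via Tarn)
Ravel: 4  (via Tarn)
Selby: 6  (via Quorn)
Dunly: 8  (via Quorn)
Wendle: 8  (via Ravel)
Fenn: 8  (via Ravel)
Pirton: 13  (via Fenn)
Shortest route: Tarn–Ravel–Fenn–Pirton = 13 km.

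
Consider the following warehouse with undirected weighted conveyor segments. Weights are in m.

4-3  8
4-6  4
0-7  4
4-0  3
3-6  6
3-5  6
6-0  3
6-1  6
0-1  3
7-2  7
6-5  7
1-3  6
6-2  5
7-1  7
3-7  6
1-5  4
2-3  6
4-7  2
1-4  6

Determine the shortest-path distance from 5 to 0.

7 m

Compare a few routes:
5 - 6 - 0: 7+3 = 10
5 - 1 - 4 - 0: 4+6+3 = 13
5 - 1 - 6 - 0: 4+6+3 = 13
5 - 1 - 0: 4+3 = 7
Cheapest is 5 - 1 - 0 at 7 m.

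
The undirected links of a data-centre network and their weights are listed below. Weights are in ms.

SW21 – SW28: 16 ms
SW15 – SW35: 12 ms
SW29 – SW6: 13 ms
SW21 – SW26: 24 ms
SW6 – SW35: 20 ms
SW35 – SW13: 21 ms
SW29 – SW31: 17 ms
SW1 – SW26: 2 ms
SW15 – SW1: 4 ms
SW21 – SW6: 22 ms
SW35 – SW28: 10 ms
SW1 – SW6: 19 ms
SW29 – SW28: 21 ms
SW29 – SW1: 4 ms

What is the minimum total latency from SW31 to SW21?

47 ms

Enumerating some paths:
SW31 - SW29 - SW1 - SW26 - SW21: 17+4+2+24 = 47
SW31 - SW29 - SW6 - SW21: 17+13+22 = 52
SW31 - SW29 - SW28 - SW21: 17+21+16 = 54
SW31 - SW29 - SW1 - SW6 - SW21: 17+4+19+22 = 62
Cheapest is SW31 - SW29 - SW1 - SW26 - SW21 at 47 ms.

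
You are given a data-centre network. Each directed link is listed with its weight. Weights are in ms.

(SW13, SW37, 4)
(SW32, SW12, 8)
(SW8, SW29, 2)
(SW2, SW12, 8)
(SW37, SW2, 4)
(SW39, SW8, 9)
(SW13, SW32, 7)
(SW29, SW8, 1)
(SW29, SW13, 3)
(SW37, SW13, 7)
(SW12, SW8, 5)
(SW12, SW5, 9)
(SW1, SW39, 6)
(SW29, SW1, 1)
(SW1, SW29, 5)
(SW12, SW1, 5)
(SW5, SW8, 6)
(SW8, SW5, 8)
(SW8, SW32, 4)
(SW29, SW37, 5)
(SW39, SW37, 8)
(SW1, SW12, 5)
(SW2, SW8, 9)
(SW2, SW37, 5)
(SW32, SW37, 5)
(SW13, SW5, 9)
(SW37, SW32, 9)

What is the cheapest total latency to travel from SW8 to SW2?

Shortest distances from SW8:
SW8: 0
SW29: 2  (via SW8)
SW1: 3  (via SW29)
SW32: 4  (via SW8)
SW13: 5  (via SW29)
SW37: 7  (via SW29)
SW12: 8  (via SW1)
SW5: 8  (via SW8)
SW39: 9  (via SW1)
SW2: 11  (via SW37)
Shortest route: SW8 → SW29 → SW37 → SW2 = 11 ms.

11 ms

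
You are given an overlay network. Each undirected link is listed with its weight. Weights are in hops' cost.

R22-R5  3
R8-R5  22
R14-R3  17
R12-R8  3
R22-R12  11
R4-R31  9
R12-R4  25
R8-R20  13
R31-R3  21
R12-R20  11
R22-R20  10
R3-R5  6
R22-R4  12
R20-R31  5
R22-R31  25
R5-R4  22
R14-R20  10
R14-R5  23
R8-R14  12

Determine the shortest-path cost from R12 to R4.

23 hops' cost

Compare a few routes:
R12 - R20 - R31 - R4: 11+5+9 = 25
R12 - R22 - R4: 11+12 = 23
Cheapest is R12 - R22 - R4 at 23 hops' cost.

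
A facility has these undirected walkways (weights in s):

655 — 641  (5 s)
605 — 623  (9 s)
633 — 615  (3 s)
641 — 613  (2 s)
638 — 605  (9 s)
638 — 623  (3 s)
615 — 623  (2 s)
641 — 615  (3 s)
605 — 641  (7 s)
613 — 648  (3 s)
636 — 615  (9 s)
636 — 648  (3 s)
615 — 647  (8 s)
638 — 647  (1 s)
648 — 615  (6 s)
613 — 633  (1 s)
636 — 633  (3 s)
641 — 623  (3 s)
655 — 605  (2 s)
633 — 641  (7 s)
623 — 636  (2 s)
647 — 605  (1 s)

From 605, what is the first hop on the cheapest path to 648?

Candidate routes:
605–655–641–613–648: 2+5+2+3 = 12
605–647–638–623–641–613–648: 1+1+3+3+2+3 = 13
605–647–638–623–636–648: 1+1+3+2+3 = 10
605–641–613–648: 7+2+3 = 12
The minimum is 10 s via 605–647–638–623–636–648.
So from 605 the first move is to 647.

647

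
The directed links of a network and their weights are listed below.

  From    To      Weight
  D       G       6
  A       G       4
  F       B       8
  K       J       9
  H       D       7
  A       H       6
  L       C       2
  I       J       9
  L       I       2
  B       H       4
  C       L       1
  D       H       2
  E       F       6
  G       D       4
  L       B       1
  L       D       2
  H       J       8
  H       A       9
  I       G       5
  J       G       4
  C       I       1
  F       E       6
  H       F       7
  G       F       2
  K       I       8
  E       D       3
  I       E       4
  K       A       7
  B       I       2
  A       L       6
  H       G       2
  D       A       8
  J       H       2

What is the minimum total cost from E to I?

Compare a few routes:
E - F - B - I: 6+8+2 = 16
E - D - H - G - F - B - I: 3+2+2+2+8+2 = 19
E - D - A - L - I: 3+8+6+2 = 19
The minimum is 16 via E - F - B - I.

16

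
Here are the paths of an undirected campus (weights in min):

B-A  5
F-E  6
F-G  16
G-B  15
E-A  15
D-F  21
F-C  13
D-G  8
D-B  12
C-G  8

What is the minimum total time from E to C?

19 min

Shortest distances from E:
E: 0
F: 6  (via E)
A: 15  (via E)
C: 19  (via F)
Shortest route: E → F → C = 19 min.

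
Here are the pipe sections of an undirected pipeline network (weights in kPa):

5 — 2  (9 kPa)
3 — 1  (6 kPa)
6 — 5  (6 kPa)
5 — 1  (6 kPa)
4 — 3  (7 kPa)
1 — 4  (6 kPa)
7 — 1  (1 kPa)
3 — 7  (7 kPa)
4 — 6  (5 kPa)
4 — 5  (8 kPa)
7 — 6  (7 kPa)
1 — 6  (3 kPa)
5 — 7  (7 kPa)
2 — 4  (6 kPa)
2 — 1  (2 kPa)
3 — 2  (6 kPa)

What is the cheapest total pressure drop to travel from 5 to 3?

Compare a few routes:
5 → 1 → 2 → 3: 6+2+6 = 14
5 → 1 → 3: 6+6 = 12
5 → 1 → 7 → 3: 6+1+7 = 14
5 → 7 → 3: 7+7 = 14
The minimum is 12 kPa via 5 → 1 → 3.

12 kPa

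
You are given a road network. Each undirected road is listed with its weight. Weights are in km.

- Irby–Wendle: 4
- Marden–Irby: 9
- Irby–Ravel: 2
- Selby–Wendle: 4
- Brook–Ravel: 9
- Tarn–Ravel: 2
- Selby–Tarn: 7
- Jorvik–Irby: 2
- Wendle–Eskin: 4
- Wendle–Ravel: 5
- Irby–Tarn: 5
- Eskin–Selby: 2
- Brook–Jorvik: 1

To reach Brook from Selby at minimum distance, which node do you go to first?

Wendle

Candidate routes:
Selby → Wendle → Ravel → Irby → Jorvik → Brook: 4+5+2+2+1 = 14
Selby → Tarn → Ravel → Irby → Jorvik → Brook: 7+2+2+2+1 = 14
Selby → Wendle → Irby → Jorvik → Brook: 4+4+2+1 = 11
Selby → Eskin → Wendle → Irby → Jorvik → Brook: 2+4+4+2+1 = 13
The minimum is 11 km via Selby → Wendle → Irby → Jorvik → Brook.
So from Selby the first move is to Wendle.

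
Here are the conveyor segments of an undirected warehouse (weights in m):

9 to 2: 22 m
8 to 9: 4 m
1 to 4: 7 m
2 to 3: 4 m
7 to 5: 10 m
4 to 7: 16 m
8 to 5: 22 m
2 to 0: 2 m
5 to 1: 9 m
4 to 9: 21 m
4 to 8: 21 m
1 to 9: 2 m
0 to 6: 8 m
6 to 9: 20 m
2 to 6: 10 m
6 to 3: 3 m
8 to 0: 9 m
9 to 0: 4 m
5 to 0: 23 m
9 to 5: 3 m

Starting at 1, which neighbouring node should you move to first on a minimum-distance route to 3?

Enumerating some paths:
1 - 9 - 0 - 2 - 3: 2+4+2+4 = 12
1 - 9 - 0 - 6 - 3: 2+4+8+3 = 17
The minimum is 12 m via 1 - 9 - 0 - 2 - 3.
So from 1 the first move is to 9.

9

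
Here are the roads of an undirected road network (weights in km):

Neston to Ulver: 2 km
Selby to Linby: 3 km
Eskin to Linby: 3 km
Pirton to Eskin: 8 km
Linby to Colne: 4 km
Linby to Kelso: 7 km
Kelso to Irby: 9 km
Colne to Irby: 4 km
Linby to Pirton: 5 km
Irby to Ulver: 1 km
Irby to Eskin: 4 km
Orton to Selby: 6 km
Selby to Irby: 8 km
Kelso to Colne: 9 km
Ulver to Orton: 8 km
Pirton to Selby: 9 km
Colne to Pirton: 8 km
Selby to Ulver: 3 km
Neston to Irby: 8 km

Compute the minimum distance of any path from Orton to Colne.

Shortest distances from Orton:
Orton: 0
Selby: 6  (via Orton)
Ulver: 8  (via Orton)
Linby: 9  (via Selby)
Irby: 9  (via Ulver)
Neston: 10  (via Ulver)
Eskin: 12  (via Linby)
Colne: 13  (via Linby)
Shortest route: Orton–Selby–Linby–Colne = 13 km.

13 km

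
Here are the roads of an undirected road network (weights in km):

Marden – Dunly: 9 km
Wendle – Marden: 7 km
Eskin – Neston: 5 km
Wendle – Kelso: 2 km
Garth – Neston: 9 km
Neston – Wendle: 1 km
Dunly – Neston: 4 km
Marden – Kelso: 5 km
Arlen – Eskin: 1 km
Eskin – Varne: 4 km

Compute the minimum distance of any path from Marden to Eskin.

13 km

Enumerating some paths:
Marden - Wendle - Neston - Eskin: 7+1+5 = 13
Marden - Dunly - Neston - Eskin: 9+4+5 = 18
Cheapest is Marden - Wendle - Neston - Eskin at 13 km.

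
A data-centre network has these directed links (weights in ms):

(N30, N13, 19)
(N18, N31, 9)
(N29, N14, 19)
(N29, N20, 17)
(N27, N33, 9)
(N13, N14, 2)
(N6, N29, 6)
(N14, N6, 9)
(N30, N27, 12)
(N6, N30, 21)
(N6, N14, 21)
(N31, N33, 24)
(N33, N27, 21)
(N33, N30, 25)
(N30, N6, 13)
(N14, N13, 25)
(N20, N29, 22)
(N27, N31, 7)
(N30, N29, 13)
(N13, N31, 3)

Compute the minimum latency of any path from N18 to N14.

79 ms

Compare a few routes:
N18 → N31 → N33 → N30 → N13 → N14: 9+24+25+19+2 = 79
N18 → N31 → N33 → N30 → N29 → N14: 9+24+25+13+19 = 90
The minimum is 79 ms via N18 → N31 → N33 → N30 → N13 → N14.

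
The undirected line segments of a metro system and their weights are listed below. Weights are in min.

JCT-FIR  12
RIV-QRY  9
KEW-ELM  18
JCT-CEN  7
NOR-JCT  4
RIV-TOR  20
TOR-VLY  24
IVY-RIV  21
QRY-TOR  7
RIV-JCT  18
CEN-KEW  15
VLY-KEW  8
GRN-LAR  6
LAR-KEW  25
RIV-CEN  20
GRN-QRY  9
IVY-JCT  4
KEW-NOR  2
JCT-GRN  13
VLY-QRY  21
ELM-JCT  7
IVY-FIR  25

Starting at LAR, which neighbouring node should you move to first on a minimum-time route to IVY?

Compare a few routes:
LAR → KEW → NOR → JCT → IVY: 25+2+4+4 = 35
LAR → GRN → JCT → IVY: 6+13+4 = 23
The minimum is 23 min via LAR → GRN → JCT → IVY.
So from LAR the first move is to GRN.

GRN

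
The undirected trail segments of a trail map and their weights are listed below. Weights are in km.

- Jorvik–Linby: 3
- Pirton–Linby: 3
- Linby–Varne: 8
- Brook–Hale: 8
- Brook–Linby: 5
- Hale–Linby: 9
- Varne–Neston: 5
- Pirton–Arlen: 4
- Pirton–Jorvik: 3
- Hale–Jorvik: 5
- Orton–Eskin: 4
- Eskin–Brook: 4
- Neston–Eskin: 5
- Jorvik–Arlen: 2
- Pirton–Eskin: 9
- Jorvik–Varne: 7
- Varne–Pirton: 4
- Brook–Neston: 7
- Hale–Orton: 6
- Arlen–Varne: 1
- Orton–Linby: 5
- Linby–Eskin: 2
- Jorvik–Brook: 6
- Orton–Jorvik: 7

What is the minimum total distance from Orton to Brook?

8 km

Running Dijkstra from Orton:
Orton: 0
Eskin: 4  (via Orton)
Linby: 5  (via Orton)
Hale: 6  (via Orton)
Jorvik: 7  (via Orton)
Brook: 8  (via Eskin)
Shortest route: Orton–Eskin–Brook = 8 km.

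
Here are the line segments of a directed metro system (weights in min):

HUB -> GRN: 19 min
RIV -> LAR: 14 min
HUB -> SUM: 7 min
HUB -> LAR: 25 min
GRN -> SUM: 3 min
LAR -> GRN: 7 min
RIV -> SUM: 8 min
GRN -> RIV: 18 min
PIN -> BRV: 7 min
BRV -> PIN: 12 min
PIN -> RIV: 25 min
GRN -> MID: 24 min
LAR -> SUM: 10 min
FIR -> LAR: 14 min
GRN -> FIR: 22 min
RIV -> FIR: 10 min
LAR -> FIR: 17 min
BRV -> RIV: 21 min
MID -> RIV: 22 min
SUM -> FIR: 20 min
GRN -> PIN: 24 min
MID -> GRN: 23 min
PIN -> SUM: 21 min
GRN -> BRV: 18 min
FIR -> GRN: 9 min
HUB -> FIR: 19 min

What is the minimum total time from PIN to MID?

68 min

Enumerating some paths:
PIN - BRV - RIV - LAR - GRN - MID: 7+21+14+7+24 = 73
PIN - RIV - FIR - GRN - MID: 25+10+9+24 = 68
PIN - RIV - LAR - GRN - MID: 25+14+7+24 = 70
PIN - BRV - RIV - FIR - GRN - MID: 7+21+10+9+24 = 71
The minimum is 68 min via PIN - RIV - FIR - GRN - MID.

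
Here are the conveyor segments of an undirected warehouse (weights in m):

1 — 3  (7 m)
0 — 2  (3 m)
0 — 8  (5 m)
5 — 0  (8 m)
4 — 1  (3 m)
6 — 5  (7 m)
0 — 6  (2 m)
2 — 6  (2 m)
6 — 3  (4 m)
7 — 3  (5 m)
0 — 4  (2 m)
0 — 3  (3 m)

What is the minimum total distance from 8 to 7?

Running Dijkstra from 8:
8: 0
0: 5  (via 8)
4: 7  (via 0)
6: 7  (via 0)
2: 8  (via 0)
3: 8  (via 0)
1: 10  (via 4)
5: 13  (via 0)
7: 13  (via 3)
Shortest route: 8–0–3–7 = 13 m.

13 m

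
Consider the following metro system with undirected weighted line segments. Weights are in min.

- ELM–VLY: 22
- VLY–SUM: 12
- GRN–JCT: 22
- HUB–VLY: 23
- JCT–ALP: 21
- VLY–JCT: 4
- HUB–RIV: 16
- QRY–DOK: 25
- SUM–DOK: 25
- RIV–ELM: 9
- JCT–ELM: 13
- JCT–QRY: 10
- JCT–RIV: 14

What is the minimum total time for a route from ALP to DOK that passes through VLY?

62 min

Best ALP to VLY: ALP → JCT → VLY costing 25
Best VLY to DOK: VLY → SUM → DOK costing 37
Total via VLY: 25 + 37 = 62 min.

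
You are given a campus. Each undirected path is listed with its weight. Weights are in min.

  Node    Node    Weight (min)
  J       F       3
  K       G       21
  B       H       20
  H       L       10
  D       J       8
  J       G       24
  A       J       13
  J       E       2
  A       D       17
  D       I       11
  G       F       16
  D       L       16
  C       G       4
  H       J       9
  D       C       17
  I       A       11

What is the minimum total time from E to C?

Enumerating some paths:
E–J–F–G–C: 2+3+16+4 = 25
E–J–G–C: 2+24+4 = 30
E–J–A–D–C: 2+13+17+17 = 49
E–J–D–C: 2+8+17 = 27
The minimum is 25 min via E–J–F–G–C.

25 min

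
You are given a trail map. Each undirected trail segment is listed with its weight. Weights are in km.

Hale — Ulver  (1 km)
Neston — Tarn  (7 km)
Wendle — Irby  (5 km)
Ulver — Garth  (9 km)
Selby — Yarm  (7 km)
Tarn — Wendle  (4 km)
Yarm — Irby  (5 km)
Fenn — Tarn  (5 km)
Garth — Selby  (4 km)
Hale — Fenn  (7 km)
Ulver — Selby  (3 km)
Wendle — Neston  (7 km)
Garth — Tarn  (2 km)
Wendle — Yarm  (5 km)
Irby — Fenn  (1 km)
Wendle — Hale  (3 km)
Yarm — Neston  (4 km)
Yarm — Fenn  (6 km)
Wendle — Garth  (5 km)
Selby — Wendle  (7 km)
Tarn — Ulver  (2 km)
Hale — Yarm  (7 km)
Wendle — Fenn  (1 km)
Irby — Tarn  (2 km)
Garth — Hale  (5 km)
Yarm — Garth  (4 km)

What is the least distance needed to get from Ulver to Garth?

4 km

Candidate routes:
Ulver–Selby–Garth: 3+4 = 7
Ulver–Hale–Garth: 1+5 = 6
Ulver–Tarn–Garth: 2+2 = 4
Cheapest is Ulver–Tarn–Garth at 4 km.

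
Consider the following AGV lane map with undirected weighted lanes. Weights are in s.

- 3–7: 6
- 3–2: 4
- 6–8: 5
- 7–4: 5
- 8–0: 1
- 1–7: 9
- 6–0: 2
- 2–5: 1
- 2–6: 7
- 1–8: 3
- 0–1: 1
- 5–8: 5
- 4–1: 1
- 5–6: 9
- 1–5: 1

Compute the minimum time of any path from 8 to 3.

Shortest distances from 8:
8: 0
0: 1  (via 8)
1: 2  (via 0)
4: 3  (via 1)
5: 3  (via 1)
6: 3  (via 0)
2: 4  (via 5)
3: 8  (via 2)
Shortest route: 8 → 0 → 1 → 5 → 2 → 3 = 8 s.

8 s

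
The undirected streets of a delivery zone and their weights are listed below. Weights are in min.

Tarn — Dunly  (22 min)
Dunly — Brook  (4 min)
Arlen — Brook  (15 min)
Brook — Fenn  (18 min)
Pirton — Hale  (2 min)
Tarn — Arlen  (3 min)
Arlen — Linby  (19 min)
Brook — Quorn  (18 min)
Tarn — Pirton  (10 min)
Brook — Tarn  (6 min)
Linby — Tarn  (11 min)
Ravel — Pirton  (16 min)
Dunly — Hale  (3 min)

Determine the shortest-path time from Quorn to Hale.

25 min

Running Dijkstra from Quorn:
Quorn: 0
Brook: 18  (via Quorn)
Dunly: 22  (via Brook)
Tarn: 24  (via Brook)
Hale: 25  (via Dunly)
Shortest route: Quorn → Brook → Dunly → Hale = 25 min.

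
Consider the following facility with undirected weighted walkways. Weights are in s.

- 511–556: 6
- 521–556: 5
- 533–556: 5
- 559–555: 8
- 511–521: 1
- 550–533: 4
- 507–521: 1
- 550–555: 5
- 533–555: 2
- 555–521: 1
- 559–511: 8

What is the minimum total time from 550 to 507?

Enumerating some paths:
550–555–521–507: 5+1+1 = 7
550–533–556–511–521–507: 4+5+6+1+1 = 17
550–533–556–521–507: 4+5+5+1 = 15
550–533–555–521–507: 4+2+1+1 = 8
Cheapest is 550–555–521–507 at 7 s.

7 s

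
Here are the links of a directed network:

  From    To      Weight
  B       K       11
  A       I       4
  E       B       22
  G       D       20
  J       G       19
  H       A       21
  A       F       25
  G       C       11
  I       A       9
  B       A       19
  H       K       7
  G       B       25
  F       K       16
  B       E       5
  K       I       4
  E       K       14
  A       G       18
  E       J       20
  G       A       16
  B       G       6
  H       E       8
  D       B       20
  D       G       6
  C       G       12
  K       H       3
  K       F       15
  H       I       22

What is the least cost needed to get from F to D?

67

Settle nodes by increasing distance from F:
F: 0
K: 16  (via F)
H: 19  (via K)
I: 20  (via K)
E: 27  (via H)
A: 29  (via I)
G: 47  (via A)
J: 47  (via E)
B: 49  (via E)
C: 58  (via G)
D: 67  (via G)
Shortest route: F → K → I → A → G → D = 67.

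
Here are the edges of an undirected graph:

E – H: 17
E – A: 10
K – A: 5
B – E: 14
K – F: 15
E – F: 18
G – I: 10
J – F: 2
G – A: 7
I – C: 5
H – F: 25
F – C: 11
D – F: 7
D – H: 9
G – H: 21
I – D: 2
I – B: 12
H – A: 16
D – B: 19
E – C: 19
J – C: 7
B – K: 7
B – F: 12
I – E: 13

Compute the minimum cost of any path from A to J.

22

Enumerating some paths:
A - K - F - J: 5+15+2 = 22
A - K - B - F - J: 5+7+12+2 = 26
A - G - I - C - J: 7+10+5+7 = 29
A - G - I - D - F - J: 7+10+2+7+2 = 28
Cheapest is A - K - F - J at 22.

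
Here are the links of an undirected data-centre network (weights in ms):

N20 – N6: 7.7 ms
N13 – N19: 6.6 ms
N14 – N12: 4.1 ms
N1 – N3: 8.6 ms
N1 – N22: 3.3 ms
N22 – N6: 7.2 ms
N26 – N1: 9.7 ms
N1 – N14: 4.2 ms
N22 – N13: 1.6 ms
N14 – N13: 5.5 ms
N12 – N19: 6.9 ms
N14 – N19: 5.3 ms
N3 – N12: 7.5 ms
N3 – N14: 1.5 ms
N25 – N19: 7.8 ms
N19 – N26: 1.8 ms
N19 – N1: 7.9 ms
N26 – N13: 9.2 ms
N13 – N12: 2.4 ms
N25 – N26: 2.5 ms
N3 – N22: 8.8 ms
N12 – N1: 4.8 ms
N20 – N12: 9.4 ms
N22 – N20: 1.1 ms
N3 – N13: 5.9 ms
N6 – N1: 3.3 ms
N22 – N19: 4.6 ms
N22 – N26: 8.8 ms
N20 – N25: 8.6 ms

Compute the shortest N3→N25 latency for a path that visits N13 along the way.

16.4 ms

Best N3 to N13: N3–N13 costing 5.9
Shortest N13→N25: N13–N22–N19–N26–N25 = 10.5
Total via N13: 5.9 + 10.5 = 16.4 ms.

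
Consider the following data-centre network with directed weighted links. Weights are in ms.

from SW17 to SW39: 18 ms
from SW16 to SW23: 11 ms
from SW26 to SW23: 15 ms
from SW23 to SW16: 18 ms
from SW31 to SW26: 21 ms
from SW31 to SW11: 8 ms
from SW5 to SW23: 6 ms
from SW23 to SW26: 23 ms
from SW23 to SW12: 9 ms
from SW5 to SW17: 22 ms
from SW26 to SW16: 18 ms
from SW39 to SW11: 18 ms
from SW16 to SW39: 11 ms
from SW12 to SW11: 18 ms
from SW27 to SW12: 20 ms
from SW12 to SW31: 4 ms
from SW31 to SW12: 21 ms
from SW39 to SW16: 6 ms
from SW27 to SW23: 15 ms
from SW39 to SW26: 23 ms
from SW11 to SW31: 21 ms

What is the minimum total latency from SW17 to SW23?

35 ms

Settle nodes by increasing distance from SW17:
SW17: 0
SW39: 18  (via SW17)
SW16: 24  (via SW39)
SW23: 35  (via SW16)
Shortest route: SW17 → SW39 → SW16 → SW23 = 35 ms.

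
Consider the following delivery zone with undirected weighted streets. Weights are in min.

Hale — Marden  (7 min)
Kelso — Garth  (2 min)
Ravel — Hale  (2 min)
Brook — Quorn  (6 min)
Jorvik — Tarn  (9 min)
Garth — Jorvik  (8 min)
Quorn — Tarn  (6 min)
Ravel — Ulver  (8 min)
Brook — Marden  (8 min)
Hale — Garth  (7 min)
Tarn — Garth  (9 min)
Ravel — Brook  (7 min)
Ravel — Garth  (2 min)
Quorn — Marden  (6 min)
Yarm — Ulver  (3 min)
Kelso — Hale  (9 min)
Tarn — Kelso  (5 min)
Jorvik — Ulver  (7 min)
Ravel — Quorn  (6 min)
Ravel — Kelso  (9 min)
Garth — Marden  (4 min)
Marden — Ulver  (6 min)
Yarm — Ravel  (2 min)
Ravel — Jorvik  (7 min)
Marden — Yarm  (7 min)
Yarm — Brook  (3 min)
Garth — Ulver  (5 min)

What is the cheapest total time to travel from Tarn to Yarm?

11 min

Shortest distances from Tarn:
Tarn: 0
Kelso: 5  (via Tarn)
Quorn: 6  (via Tarn)
Garth: 7  (via Kelso)
Jorvik: 9  (via Tarn)
Ravel: 9  (via Garth)
Marden: 11  (via Garth)
Yarm: 11  (via Ravel)
Shortest route: Tarn–Kelso–Garth–Ravel–Yarm = 11 min.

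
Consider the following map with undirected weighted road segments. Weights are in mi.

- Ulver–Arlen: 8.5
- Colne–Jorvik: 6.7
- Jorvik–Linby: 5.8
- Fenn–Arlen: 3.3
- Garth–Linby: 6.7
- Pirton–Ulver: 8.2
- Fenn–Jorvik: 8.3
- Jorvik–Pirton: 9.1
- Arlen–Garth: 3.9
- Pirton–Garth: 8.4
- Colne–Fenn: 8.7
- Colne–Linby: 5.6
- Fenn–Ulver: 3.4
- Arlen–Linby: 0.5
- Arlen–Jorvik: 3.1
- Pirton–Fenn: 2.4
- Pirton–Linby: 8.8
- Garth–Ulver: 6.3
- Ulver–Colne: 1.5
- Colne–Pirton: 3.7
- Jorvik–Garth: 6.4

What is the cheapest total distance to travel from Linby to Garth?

Settle nodes by increasing distance from Linby:
Linby: 0
Arlen: 0.5  (via Linby)
Jorvik: 3.6  (via Arlen)
Fenn: 3.8  (via Arlen)
Garth: 4.4  (via Arlen)
Shortest route: Linby–Arlen–Garth = 4.4 mi.

4.4 mi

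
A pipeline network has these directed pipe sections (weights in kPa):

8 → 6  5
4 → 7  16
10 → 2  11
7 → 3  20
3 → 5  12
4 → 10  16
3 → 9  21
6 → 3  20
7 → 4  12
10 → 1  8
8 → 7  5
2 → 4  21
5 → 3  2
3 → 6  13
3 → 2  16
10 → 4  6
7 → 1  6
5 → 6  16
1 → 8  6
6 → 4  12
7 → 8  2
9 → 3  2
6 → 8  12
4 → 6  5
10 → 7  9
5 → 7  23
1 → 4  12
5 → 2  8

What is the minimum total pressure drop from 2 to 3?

46 kPa

Enumerating some paths:
2–4–7–3: 21+16+20 = 57
2–4–6–3: 21+5+20 = 46
The minimum is 46 kPa via 2–4–6–3.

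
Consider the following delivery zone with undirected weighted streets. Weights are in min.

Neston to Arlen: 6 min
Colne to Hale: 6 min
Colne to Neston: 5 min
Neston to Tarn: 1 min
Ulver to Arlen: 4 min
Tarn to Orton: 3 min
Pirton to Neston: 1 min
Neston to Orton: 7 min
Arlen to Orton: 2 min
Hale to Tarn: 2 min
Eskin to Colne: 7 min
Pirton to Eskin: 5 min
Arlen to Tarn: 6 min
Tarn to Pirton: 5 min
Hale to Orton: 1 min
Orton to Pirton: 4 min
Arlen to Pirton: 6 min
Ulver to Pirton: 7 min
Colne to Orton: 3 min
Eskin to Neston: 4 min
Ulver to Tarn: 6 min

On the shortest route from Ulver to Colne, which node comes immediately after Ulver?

Arlen

Enumerating some paths:
Ulver → Tarn → Orton → Colne: 6+3+3 = 12
Ulver → Arlen → Orton → Colne: 4+2+3 = 9
The minimum is 9 min via Ulver → Arlen → Orton → Colne.
So from Ulver the first move is to Arlen.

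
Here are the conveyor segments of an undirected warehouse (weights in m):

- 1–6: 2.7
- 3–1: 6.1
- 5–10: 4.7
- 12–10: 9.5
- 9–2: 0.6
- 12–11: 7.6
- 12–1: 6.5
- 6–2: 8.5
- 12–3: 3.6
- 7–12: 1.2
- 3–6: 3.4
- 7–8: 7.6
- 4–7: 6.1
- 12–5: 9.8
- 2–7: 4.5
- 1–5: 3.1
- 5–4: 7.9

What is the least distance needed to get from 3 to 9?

Settle nodes by increasing distance from 3:
3: 0
6: 3.4  (via 3)
12: 3.6  (via 3)
7: 4.8  (via 12)
1: 6.1  (via 3)
5: 9.2  (via 1)
2: 9.3  (via 7)
9: 9.9  (via 2)
Shortest route: 3–12–7–2–9 = 9.9 m.

9.9 m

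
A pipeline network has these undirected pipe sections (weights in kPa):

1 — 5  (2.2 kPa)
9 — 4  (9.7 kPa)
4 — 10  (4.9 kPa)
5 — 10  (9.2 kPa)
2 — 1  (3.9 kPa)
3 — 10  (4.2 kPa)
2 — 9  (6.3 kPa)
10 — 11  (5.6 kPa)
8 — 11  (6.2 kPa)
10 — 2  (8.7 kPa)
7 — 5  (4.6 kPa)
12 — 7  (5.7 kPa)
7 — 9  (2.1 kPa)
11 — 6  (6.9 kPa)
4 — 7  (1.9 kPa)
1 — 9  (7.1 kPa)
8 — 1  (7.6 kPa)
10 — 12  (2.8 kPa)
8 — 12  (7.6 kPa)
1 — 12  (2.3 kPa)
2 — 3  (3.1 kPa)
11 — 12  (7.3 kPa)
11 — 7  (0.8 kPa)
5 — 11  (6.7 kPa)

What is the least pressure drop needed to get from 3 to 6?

16.7 kPa

Running Dijkstra from 3:
3: 0
2: 3.1  (via 3)
10: 4.2  (via 3)
1: 7  (via 2)
12: 7  (via 10)
4: 9.1  (via 10)
5: 9.2  (via 1)
9: 9.4  (via 2)
11: 9.8  (via 10)
7: 10.6  (via 11)
8: 14.6  (via 1)
6: 16.7  (via 11)
Shortest route: 3 → 10 → 11 → 6 = 16.7 kPa.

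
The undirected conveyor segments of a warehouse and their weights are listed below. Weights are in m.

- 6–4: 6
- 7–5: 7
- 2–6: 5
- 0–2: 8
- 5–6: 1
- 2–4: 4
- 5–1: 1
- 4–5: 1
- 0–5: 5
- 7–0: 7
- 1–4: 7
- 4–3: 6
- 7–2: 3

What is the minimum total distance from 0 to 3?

Running Dijkstra from 0:
0: 0
5: 5  (via 0)
1: 6  (via 5)
4: 6  (via 5)
6: 6  (via 5)
7: 7  (via 0)
2: 8  (via 0)
3: 12  (via 4)
Shortest route: 0 → 5 → 4 → 3 = 12 m.

12 m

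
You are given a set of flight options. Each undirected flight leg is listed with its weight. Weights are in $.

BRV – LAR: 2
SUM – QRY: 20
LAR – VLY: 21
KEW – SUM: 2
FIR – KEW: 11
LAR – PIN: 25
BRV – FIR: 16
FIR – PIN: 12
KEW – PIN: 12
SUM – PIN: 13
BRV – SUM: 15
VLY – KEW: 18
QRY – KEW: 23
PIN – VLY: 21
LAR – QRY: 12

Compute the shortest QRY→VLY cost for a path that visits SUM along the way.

Shortest QRY→SUM: QRY–SUM = 20
Best SUM to VLY: SUM–KEW–VLY costing 20
Total via SUM: 20 + 20 = $40.

$40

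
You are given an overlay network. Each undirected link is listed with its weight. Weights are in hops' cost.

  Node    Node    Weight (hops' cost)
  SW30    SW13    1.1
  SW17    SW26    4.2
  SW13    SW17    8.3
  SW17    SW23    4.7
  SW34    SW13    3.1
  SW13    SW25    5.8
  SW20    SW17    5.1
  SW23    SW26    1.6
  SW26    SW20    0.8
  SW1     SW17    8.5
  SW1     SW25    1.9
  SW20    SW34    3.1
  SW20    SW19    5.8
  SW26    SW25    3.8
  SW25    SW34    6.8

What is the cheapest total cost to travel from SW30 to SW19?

13.1 hops' cost

Settle nodes by increasing distance from SW30:
SW30: 0
SW13: 1.1  (via SW30)
SW34: 4.2  (via SW13)
SW25: 6.9  (via SW13)
SW20: 7.3  (via SW34)
SW26: 8.1  (via SW20)
SW1: 8.8  (via SW25)
SW17: 9.4  (via SW13)
SW23: 9.7  (via SW26)
SW19: 13.1  (via SW20)
Shortest route: SW30 → SW13 → SW34 → SW20 → SW19 = 13.1 hops' cost.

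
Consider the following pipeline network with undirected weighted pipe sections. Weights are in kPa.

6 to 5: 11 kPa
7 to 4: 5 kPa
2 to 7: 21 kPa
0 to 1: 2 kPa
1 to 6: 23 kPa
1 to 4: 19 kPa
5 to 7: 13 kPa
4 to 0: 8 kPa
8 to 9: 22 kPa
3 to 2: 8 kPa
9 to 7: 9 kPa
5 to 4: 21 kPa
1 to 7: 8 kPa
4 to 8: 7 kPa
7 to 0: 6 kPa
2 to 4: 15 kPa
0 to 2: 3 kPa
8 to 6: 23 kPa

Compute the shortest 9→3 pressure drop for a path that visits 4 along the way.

Best 9 to 4: 9 → 7 → 4 costing 14
Shortest 4→3: 4 → 0 → 2 → 3 = 19
Total via 4: 14 + 19 = 33 kPa.

33 kPa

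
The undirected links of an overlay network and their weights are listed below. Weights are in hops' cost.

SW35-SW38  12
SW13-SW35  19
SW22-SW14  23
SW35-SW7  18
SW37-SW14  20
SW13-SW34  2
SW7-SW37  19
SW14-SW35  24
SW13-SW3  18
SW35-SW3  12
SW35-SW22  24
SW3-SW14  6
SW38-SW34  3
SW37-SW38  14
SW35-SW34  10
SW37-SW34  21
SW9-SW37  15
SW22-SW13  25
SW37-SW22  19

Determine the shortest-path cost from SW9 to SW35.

41 hops' cost

Candidate routes:
SW9 - SW37 - SW34 - SW35: 15+21+10 = 46
SW9 - SW37 - SW38 - SW35: 15+14+12 = 41
SW9 - SW37 - SW34 - SW38 - SW35: 15+21+3+12 = 51
SW9 - SW37 - SW38 - SW34 - SW35: 15+14+3+10 = 42
The minimum is 41 hops' cost via SW9 - SW37 - SW38 - SW35.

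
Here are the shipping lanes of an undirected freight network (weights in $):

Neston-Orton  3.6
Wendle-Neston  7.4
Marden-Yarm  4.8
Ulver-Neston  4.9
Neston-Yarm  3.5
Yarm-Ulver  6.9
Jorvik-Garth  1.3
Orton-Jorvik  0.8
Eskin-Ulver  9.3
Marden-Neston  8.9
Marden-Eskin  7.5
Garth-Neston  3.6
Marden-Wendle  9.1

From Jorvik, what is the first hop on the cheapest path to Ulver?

Orton

Enumerating some paths:
Jorvik–Orton–Neston–Ulver: 0.8+3.6+4.9 = 9.3
Jorvik–Garth–Neston–Ulver: 1.3+3.6+4.9 = 9.8
The minimum is $9.3 via Jorvik–Orton–Neston–Ulver.
So from Jorvik the first move is to Orton.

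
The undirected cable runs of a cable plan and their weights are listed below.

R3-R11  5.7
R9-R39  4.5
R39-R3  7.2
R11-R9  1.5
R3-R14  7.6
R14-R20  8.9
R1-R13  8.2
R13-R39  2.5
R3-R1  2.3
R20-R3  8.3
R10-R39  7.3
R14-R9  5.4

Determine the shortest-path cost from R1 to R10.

Enumerating some paths:
R1–R3–R39–R10: 2.3+7.2+7.3 = 16.8
R1–R13–R39–R10: 8.2+2.5+7.3 = 18
The minimum is 16.8 via R1–R3–R39–R10.

16.8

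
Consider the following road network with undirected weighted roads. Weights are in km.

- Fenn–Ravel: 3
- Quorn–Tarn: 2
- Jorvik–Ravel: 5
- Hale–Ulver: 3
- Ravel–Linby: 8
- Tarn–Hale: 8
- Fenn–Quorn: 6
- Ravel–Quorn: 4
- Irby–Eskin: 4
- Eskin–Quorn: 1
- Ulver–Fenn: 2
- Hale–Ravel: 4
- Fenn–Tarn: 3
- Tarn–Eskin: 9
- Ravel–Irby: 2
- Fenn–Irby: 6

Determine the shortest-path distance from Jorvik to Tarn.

Enumerating some paths:
Jorvik–Ravel–Irby–Fenn–Tarn: 5+2+6+3 = 16
Jorvik–Ravel–Fenn–Tarn: 5+3+3 = 11
Jorvik–Ravel–Irby–Eskin–Quorn–Tarn: 5+2+4+1+2 = 14
The minimum is 11 km via Jorvik–Ravel–Fenn–Tarn.

11 km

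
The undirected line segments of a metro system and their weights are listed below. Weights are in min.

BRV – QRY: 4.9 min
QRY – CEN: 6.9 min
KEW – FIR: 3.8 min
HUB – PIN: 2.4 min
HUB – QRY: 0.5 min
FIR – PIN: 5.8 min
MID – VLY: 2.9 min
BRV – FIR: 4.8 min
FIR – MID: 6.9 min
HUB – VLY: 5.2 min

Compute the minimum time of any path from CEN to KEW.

Running Dijkstra from CEN:
CEN: 0
QRY: 6.9  (via CEN)
HUB: 7.4  (via QRY)
PIN: 9.8  (via HUB)
BRV: 11.8  (via QRY)
VLY: 12.6  (via HUB)
MID: 15.5  (via VLY)
FIR: 15.6  (via PIN)
KEW: 19.4  (via FIR)
Shortest route: CEN → QRY → HUB → PIN → FIR → KEW = 19.4 min.

19.4 min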